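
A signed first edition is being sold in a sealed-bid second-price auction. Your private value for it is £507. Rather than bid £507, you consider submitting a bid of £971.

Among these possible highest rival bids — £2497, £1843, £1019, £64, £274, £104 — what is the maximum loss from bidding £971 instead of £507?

£0

£2497: same outcome either way → loss £0.
£1843: same outcome either way → loss £0.
£1019: same outcome either way → loss £0.
£64: same outcome either way → loss £0.
£274: same outcome either way → loss £0.
£104: same outcome either way → loss £0.
Maximum loss: £0.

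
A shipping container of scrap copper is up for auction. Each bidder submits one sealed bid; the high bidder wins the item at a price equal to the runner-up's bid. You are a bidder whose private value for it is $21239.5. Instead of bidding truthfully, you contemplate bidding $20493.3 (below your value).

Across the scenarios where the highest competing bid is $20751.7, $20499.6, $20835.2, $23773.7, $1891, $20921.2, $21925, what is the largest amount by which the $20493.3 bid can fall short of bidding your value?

$20751.7: truthful gives $487.8, deviation gives $0 → loss $487.8.
$20499.6: truthful gives $739.9, deviation gives $0 → loss $739.9.
$20835.2: truthful gives $404.3, deviation gives $0 → loss $404.3.
$23773.7: same outcome either way → loss $0.
$1891: same outcome either way → loss $0.
$20921.2: truthful gives $318.3, deviation gives $0 → loss $318.3.
$21925: same outcome either way → loss $0.
Maximum loss: $739.9.

$739.9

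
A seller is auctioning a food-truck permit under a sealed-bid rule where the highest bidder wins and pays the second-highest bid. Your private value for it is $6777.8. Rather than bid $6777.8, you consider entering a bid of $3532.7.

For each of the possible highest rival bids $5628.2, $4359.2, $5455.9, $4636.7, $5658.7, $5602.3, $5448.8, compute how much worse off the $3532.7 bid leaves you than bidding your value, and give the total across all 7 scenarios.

The deviation costs you only when the competing bid falls strictly between $3532.7 and $6777.8; elsewhere both bids give the same outcome.
$5628.2: truthful payoff $1149.6, deviation payoff $0 → loss $1149.6.
$4359.2: truthful payoff $2418.6, deviation payoff $0 → loss $2418.6.
$5455.9: truthful payoff $1321.9, deviation payoff $0 → loss $1321.9.
$4636.7: truthful payoff $2141.1, deviation payoff $0 → loss $2141.1.
$5658.7: truthful payoff $1119.1, deviation payoff $0 → loss $1119.1.
$5602.3: truthful payoff $1175.5, deviation payoff $0 → loss $1175.5.
$5448.8: truthful payoff $1329, deviation payoff $0 → loss $1329.
Total loss = $1149.6 + $2418.6 + $1321.9 + $2141.1 + $1119.1 + $1175.5 + $1329 = $10654.8.
In a second-price auction your bid sets only whether you win, not what you pay, so bidding your true value is weakly dominant.

$10654.8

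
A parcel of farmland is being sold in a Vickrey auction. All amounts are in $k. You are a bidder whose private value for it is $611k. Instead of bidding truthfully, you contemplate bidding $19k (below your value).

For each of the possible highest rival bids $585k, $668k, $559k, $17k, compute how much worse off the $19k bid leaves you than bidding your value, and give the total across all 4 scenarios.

The deviation costs you only when the competing bid falls strictly between $19k and $611k; elsewhere both bids give the same outcome.
$585k: truthful payoff $26k, deviation payoff $0k → loss $26k.
$668k: outcomes coincide → loss $0k.
$559k: truthful payoff $52k, deviation payoff $0k → loss $52k.
$17k: outcomes coincide → loss $0k.
Total loss = $26k + $52k = $78k.
Because the price is fixed by the runner-up's bid, deviating from your value can only change a good outcome into a bad one — never the reverse.

$78k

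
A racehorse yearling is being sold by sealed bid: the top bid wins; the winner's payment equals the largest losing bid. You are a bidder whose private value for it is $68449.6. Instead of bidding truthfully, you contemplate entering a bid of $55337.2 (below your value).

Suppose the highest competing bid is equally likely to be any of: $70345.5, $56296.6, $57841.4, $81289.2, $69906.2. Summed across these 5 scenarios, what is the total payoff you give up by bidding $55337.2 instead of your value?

$22761.2

The deviation costs you only when the competing bid falls strictly between $55337.2 and $68449.6; elsewhere both bids give the same outcome.
$70345.5: outcomes coincide → loss $0.
$56296.6: truthful payoff $12153, deviation payoff $0 → loss $12153.
$57841.4: truthful payoff $10608.2, deviation payoff $0 → loss $10608.2.
$81289.2: outcomes coincide → loss $0.
$69906.2: outcomes coincide → loss $0.
Total loss = $12153 + $10608.2 = $22761.2.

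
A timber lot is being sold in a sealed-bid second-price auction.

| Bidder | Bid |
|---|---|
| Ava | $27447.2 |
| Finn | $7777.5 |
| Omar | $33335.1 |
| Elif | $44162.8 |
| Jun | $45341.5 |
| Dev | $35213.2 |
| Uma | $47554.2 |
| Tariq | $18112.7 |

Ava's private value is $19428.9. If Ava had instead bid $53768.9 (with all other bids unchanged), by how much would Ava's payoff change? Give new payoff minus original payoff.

The highest bid among the other bidders is $47554.2; Ava's bid doesn't change that.
Original bid $27447.2: Ava is not highest (top rival bid is $47554.2); payoff $0.
Alternative bid $53768.9: Ava is highest, pays the top rival bid $47554.2; payoff $19428.9 − $47554.2 = −$28125.3.
Change in payoff = −$28125.3 − ($0) = −$28125.3.

−$28125.3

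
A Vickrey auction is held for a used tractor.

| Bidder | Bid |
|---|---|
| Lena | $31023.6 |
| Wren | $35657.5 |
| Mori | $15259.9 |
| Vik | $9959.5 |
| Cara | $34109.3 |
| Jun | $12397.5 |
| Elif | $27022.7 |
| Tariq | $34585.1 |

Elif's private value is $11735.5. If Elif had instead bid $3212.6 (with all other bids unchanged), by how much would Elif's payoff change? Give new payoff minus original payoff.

The highest bid among the other bidders is $35657.5; Elif's bid doesn't change that.
Original bid $27022.7: Elif is not highest (top rival bid is $35657.5); payoff $0.
Alternative bid $3212.6: Elif is not highest (top rival bid is $35657.5); payoff $0.
Change in payoff = $0 − ($0) = $0.

$0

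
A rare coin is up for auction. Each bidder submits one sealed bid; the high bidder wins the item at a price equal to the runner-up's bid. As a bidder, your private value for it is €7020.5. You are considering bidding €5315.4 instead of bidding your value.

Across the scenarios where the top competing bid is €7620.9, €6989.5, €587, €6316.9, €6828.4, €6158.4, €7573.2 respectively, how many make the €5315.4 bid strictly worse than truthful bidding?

4

The deviation hurts exactly when the highest competing bid lies strictly between €5315.4 and €7020.5 — underbidding then forfeits a profitable win.
€7620.9: above both → same outcome either way.
€6989.5: inside the interval → strictly worse (loss €31).
€587: below both → same outcome either way.
€6316.9: inside the interval → strictly worse (loss €703.6).
€6828.4: inside the interval → strictly worse (loss €192.1).
€6158.4: inside the interval → strictly worse (loss €862.1).
€7573.2: above both → same outcome either way.
Count: 4.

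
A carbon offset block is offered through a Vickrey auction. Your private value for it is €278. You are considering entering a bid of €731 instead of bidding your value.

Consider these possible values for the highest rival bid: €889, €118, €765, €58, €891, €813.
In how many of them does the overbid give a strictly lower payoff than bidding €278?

The deviation hurts exactly when the highest competing bid lies strictly between €278 and €731 — overbidding then wins at a price above your value.
€889: above both → same outcome either way.
€118: below both → same outcome either way.
€765: above both → same outcome either way.
€58: below both → same outcome either way.
€891: above both → same outcome either way.
€813: above both → same outcome either way.
Count: 0.

0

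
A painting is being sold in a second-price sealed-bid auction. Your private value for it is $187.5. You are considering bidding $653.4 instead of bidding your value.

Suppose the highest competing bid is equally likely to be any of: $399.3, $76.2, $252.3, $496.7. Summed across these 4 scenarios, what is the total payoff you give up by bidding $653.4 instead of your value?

The deviation costs you only when the competing bid falls strictly between $187.5 and $653.4; elsewhere both bids give the same outcome.
$399.3: truthful payoff $0, deviation payoff −$211.8 → loss $211.8.
$76.2: outcomes coincide → loss $0.
$252.3: truthful payoff $0, deviation payoff −$64.8 → loss $64.8.
$496.7: truthful payoff $0, deviation payoff −$309.2 → loss $309.2.
Total loss = $211.8 + $64.8 + $309.2 = $585.8.

$585.8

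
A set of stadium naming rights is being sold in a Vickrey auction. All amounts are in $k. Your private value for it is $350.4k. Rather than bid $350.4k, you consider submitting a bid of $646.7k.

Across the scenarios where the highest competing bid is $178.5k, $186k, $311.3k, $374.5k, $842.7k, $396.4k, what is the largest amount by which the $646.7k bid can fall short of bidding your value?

$178.5k: same outcome either way → loss $0k.
$186k: same outcome either way → loss $0k.
$311.3k: same outcome either way → loss $0k.
$374.5k: truthful gives $0k, deviation gives −$24.1k → loss $24.1k.
$842.7k: same outcome either way → loss $0k.
$396.4k: truthful gives $0k, deviation gives −$46k → loss $46k.
Maximum loss: $46k.

$46k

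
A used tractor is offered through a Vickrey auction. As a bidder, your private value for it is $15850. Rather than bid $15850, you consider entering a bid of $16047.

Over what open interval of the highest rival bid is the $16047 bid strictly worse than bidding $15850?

($15850, $16047)

If the competing bid is below $15850, both bids win at the same price — no difference.
If it is above $16047, both bids lose — no difference.
If it lies strictly between $15850 and $16047, bidding your value loses (payoff 0) while bidding $16047 wins at a price above your value (payoff negative).
So the deviation strictly hurts on the open interval ($15850, $16047).
Because the price is fixed by the runner-up's bid, deviating from your value can only change a good outcome into a bad one — never the reverse.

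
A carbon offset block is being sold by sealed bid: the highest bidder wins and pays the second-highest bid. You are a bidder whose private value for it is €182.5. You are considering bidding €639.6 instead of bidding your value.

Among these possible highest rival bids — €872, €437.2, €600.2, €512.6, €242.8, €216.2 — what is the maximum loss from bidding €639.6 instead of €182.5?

€872: same outcome either way → loss €0.
€437.2: truthful gives €0, deviation gives −€254.7 → loss €254.7.
€600.2: truthful gives €0, deviation gives −€417.7 → loss €417.7.
€512.6: truthful gives €0, deviation gives −€330.1 → loss €330.1.
€242.8: truthful gives €0, deviation gives −€60.3 → loss €60.3.
€216.2: truthful gives €0, deviation gives −€33.7 → loss €33.7.
Maximum loss: €417.7.

€417.7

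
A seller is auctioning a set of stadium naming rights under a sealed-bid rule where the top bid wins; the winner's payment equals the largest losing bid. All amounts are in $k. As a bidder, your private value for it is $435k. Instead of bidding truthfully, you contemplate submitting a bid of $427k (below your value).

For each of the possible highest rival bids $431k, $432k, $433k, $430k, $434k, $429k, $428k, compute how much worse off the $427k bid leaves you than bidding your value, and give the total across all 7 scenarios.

$28k

The deviation costs you only when the competing bid falls strictly between $427k and $435k; elsewhere both bids give the same outcome.
$431k: truthful payoff $4k, deviation payoff $0k → loss $4k.
$432k: truthful payoff $3k, deviation payoff $0k → loss $3k.
$433k: truthful payoff $2k, deviation payoff $0k → loss $2k.
$430k: truthful payoff $5k, deviation payoff $0k → loss $5k.
$434k: truthful payoff $1k, deviation payoff $0k → loss $1k.
$429k: truthful payoff $6k, deviation payoff $0k → loss $6k.
$428k: truthful payoff $7k, deviation payoff $0k → loss $7k.
Total loss = $4k + $3k + $2k + $5k + $1k + $6k + $7k = $28k.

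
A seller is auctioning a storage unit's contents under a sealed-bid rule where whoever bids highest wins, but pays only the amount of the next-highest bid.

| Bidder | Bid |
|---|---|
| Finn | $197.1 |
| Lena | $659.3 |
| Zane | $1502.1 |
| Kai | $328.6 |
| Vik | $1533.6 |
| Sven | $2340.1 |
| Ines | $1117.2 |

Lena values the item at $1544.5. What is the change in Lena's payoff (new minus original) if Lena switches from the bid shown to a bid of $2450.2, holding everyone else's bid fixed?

−$795.6

The highest bid among the other bidders is $2340.1; Lena's bid doesn't change that.
Original bid $659.3: Lena is not highest (top rival bid is $2340.1); payoff $0.
Alternative bid $2450.2: Lena is highest, pays the top rival bid $2340.1; payoff $1544.5 − $2340.1 = −$795.6.
Change in payoff = −$795.6 − ($0) = −$795.6.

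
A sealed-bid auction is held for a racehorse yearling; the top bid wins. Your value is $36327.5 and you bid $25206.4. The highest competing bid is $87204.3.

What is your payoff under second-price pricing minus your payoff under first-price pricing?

$0

Your bid $25206.4 is below $87204.3, so you lose under either rule.
Payoff is $0 in both cases; difference = $0.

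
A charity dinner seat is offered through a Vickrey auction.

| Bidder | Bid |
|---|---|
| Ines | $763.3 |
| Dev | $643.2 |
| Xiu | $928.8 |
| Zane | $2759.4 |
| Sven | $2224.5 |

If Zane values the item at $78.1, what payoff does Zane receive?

−$2146.4

Highest bid: Zane at $2759.4, so Zane wins.
Second-highest bid: Sven at $2224.5 — that is the price the winner pays.
Zane's payoff = value − price = $78.1 − $2224.5 = −$2146.4.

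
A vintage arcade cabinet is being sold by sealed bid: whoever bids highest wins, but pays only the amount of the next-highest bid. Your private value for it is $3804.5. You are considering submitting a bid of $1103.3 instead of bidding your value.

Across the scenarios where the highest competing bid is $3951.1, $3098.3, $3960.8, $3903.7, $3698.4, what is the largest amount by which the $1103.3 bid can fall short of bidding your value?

$706.2

$3951.1: same outcome either way → loss $0.
$3098.3: truthful gives $706.2, deviation gives $0 → loss $706.2.
$3960.8: same outcome either way → loss $0.
$3903.7: same outcome either way → loss $0.
$3698.4: truthful gives $106.1, deviation gives $0 → loss $106.1.
Maximum loss: $706.2.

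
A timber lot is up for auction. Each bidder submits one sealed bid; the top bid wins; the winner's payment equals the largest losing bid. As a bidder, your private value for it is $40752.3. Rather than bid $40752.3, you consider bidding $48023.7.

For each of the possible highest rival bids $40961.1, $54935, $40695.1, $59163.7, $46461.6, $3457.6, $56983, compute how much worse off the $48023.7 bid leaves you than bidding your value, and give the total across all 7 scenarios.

The deviation costs you only when the competing bid falls strictly between $40752.3 and $48023.7; elsewhere both bids give the same outcome.
$40961.1: truthful payoff $0, deviation payoff −$208.8 → loss $208.8.
$54935: outcomes coincide → loss $0.
$40695.1: outcomes coincide → loss $0.
$59163.7: outcomes coincide → loss $0.
$46461.6: truthful payoff $0, deviation payoff −$5709.3 → loss $5709.3.
$3457.6: outcomes coincide → loss $0.
$56983: outcomes coincide → loss $0.
Total loss = $208.8 + $5709.3 = $5918.1.

$5918.1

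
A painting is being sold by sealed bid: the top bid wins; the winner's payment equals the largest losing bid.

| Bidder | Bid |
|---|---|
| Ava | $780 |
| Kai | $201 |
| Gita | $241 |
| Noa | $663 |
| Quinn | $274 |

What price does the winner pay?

Highest bid: Ava at $780, so Ava wins.
Second-highest bid: Noa at $663 — that is the price the winner pays.

$663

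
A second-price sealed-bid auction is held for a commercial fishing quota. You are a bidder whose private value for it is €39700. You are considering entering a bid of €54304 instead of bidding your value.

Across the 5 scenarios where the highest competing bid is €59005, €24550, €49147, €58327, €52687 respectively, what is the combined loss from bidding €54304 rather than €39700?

€22434

The deviation costs you only when the competing bid falls strictly between €39700 and €54304; elsewhere both bids give the same outcome.
€59005: outcomes coincide → loss €0.
€24550: outcomes coincide → loss €0.
€49147: truthful payoff €0, deviation payoff −€9447 → loss €9447.
€58327: outcomes coincide → loss €0.
€52687: truthful payoff €0, deviation payoff −€12987 → loss €12987.
Total loss = €9447 + €12987 = €22434.
Because the price is fixed by the runner-up's bid, deviating from your value can only change a good outcome into a bad one — never the reverse.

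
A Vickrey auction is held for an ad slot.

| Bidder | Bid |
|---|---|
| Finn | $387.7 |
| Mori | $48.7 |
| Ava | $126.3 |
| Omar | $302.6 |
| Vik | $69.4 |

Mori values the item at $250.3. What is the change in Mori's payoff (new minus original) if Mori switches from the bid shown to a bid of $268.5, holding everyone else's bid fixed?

$0

The highest bid among the other bidders is $387.7; Mori's bid doesn't change that.
Original bid $48.7: Mori is not highest (top rival bid is $387.7); payoff $0.
Alternative bid $268.5: Mori is not highest (top rival bid is $387.7); payoff $0.
Change in payoff = $0 − ($0) = $0.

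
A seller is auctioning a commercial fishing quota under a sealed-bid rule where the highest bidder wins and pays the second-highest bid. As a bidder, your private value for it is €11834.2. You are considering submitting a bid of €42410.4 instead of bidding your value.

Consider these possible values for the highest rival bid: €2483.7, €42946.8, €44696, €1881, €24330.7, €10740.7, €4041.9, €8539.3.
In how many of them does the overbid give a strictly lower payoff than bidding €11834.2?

The deviation hurts exactly when the highest competing bid lies strictly between €11834.2 and €42410.4 — overbidding then wins at a price above your value.
€2483.7: below both → same outcome either way.
€42946.8: above both → same outcome either way.
€44696: above both → same outcome either way.
€1881: below both → same outcome either way.
€24330.7: inside the interval → strictly worse (loss €12496.5).
€10740.7: below both → same outcome either way.
€4041.9: below both → same outcome either way.
€8539.3: below both → same outcome either way.
Count: 1.

1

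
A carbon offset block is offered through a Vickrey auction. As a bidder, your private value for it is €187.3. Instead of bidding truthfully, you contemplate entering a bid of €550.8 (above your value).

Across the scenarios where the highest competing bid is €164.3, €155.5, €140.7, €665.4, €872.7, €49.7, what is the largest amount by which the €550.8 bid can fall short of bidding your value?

€0

€164.3: same outcome either way → loss €0.
€155.5: same outcome either way → loss €0.
€140.7: same outcome either way → loss €0.
€665.4: same outcome either way → loss €0.
€872.7: same outcome either way → loss €0.
€49.7: same outcome either way → loss €0.
Maximum loss: €0.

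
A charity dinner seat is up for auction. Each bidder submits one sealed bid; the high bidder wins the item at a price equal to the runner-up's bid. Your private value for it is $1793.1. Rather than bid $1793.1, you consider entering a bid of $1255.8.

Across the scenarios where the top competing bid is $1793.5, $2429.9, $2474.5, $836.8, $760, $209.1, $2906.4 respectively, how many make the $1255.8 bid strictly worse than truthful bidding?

The deviation hurts exactly when the highest competing bid lies strictly between $1255.8 and $1793.1 — underbidding then forfeits a profitable win.
$1793.5: above both → same outcome either way.
$2429.9: above both → same outcome either way.
$2474.5: above both → same outcome either way.
$836.8: below both → same outcome either way.
$760: below both → same outcome either way.
$209.1: below both → same outcome either way.
$2906.4: above both → same outcome either way.
Count: 0.

0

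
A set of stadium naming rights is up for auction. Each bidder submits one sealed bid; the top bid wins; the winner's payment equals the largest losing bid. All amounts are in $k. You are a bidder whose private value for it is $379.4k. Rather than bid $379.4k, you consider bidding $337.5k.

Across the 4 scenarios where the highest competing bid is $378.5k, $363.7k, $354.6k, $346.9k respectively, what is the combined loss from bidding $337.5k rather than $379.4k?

$73.9k

The deviation costs you only when the competing bid falls strictly between $337.5k and $379.4k; elsewhere both bids give the same outcome.
$378.5k: truthful payoff $0.9k, deviation payoff $0k → loss $0.9k.
$363.7k: truthful payoff $15.7k, deviation payoff $0k → loss $15.7k.
$354.6k: truthful payoff $24.8k, deviation payoff $0k → loss $24.8k.
$346.9k: truthful payoff $32.5k, deviation payoff $0k → loss $32.5k.
Total loss = $0.9k + $15.7k + $24.8k + $32.5k = $73.9k.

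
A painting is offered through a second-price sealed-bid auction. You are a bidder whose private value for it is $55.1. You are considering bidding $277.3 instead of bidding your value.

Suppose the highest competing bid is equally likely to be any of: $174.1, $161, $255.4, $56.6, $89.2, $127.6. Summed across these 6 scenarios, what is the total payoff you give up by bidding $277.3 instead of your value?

$533.3

The deviation costs you only when the competing bid falls strictly between $55.1 and $277.3; elsewhere both bids give the same outcome.
$174.1: truthful payoff $0, deviation payoff −$119 → loss $119.
$161: truthful payoff $0, deviation payoff −$105.9 → loss $105.9.
$255.4: truthful payoff $0, deviation payoff −$200.3 → loss $200.3.
$56.6: truthful payoff $0, deviation payoff −$1.5 → loss $1.5.
$89.2: truthful payoff $0, deviation payoff −$34.1 → loss $34.1.
$127.6: truthful payoff $0, deviation payoff −$72.5 → loss $72.5.
Total loss = $119 + $105.9 + $200.3 + $1.5 + $34.1 + $72.5 = $533.3.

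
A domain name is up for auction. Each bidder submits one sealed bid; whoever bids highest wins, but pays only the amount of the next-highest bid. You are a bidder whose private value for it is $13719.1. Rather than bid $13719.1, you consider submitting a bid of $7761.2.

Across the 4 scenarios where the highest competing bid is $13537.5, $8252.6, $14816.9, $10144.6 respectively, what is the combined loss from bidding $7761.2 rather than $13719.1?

$9222.6

The deviation costs you only when the competing bid falls strictly between $7761.2 and $13719.1; elsewhere both bids give the same outcome.
$13537.5: truthful payoff $181.6, deviation payoff $0 → loss $181.6.
$8252.6: truthful payoff $5466.5, deviation payoff $0 → loss $5466.5.
$14816.9: outcomes coincide → loss $0.
$10144.6: truthful payoff $3574.5, deviation payoff $0 → loss $3574.5.
Total loss = $181.6 + $5466.5 + $3574.5 = $9222.6.
In a second-price auction your bid sets only whether you win, not what you pay, so bidding your true value is weakly dominant.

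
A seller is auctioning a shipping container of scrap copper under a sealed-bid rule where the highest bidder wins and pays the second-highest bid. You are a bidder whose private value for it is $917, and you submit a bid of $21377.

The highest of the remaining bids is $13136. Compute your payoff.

−$12219

Your bid $21377 exceeds the highest competing bid $13136, so you win.
In a second-price auction the winner pays the second-highest bid, $13136.
Payoff = value − price = $917 − $13136 = −$12219.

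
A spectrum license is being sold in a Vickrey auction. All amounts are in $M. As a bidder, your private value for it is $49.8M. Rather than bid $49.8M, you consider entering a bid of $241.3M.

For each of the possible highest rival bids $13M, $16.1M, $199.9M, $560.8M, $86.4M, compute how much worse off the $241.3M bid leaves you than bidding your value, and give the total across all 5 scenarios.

$186.7M

The deviation costs you only when the competing bid falls strictly between $49.8M and $241.3M; elsewhere both bids give the same outcome.
$13M: outcomes coincide → loss $0M.
$16.1M: outcomes coincide → loss $0M.
$199.9M: truthful payoff $0M, deviation payoff −$150.1M → loss $150.1M.
$560.8M: outcomes coincide → loss $0M.
$86.4M: truthful payoff $0M, deviation payoff −$36.6M → loss $36.6M.
Total loss = $150.1M + $36.6M = $186.7M.
Truthful bidding weakly dominates here: raising your bid can only win items priced above your value, and lowering it can only forfeit items priced below.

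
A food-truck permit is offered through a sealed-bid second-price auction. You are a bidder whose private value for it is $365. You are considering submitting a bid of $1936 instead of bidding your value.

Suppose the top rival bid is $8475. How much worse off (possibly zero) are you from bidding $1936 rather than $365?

Bidding your value $365: you lose (since $365 < $8475). Payoff $0.
Bidding $1936: you lose. Payoff $0.
Difference = $0 − $0 = $0; both bids lead to the same outcome because the competing bid is above both your value and your alternative bid.
Because the price is fixed by the runner-up's bid, deviating from your value can only change a good outcome into a bad one — never the reverse.

$0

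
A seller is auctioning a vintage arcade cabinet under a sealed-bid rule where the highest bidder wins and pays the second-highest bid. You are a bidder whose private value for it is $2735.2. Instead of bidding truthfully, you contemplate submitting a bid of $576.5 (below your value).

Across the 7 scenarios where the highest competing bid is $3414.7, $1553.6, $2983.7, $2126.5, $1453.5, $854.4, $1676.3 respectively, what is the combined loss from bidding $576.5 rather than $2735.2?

$6011.7

The deviation costs you only when the competing bid falls strictly between $576.5 and $2735.2; elsewhere both bids give the same outcome.
$3414.7: outcomes coincide → loss $0.
$1553.6: truthful payoff $1181.6, deviation payoff $0 → loss $1181.6.
$2983.7: outcomes coincide → loss $0.
$2126.5: truthful payoff $608.7, deviation payoff $0 → loss $608.7.
$1453.5: truthful payoff $1281.7, deviation payoff $0 → loss $1281.7.
$854.4: truthful payoff $1880.8, deviation payoff $0 → loss $1880.8.
$1676.3: truthful payoff $1058.9, deviation payoff $0 → loss $1058.9.
Total loss = $1181.6 + $608.7 + $1281.7 + $1880.8 + $1058.9 = $6011.7.
Truthful bidding weakly dominates here: raising your bid can only win items priced above your value, and lowering it can only forfeit items priced below.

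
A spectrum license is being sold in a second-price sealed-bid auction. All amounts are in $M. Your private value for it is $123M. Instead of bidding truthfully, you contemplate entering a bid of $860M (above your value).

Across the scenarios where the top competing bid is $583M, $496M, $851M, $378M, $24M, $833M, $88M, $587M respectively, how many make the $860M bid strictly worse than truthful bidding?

The deviation hurts exactly when the highest competing bid lies strictly between $123M and $860M — overbidding then wins at a price above your value.
$583M: inside the interval → strictly worse (loss $460M).
$496M: inside the interval → strictly worse (loss $373M).
$851M: inside the interval → strictly worse (loss $728M).
$378M: inside the interval → strictly worse (loss $255M).
$24M: below both → same outcome either way.
$833M: inside the interval → strictly worse (loss $710M).
$88M: below both → same outcome either way.
$587M: inside the interval → strictly worse (loss $464M).
Count: 6.

6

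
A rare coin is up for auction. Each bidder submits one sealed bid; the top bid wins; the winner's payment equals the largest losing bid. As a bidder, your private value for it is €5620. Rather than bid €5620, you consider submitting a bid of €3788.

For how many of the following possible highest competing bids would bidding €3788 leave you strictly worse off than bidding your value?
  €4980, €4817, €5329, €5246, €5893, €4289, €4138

6

The deviation hurts exactly when the highest competing bid lies strictly between €3788 and €5620 — underbidding then forfeits a profitable win.
€4980: inside the interval → strictly worse (loss €640).
€4817: inside the interval → strictly worse (loss €803).
€5329: inside the interval → strictly worse (loss €291).
€5246: inside the interval → strictly worse (loss €374).
€5893: above both → same outcome either way.
€4289: inside the interval → strictly worse (loss €1331).
€4138: inside the interval → strictly worse (loss €1482).
Count: 6.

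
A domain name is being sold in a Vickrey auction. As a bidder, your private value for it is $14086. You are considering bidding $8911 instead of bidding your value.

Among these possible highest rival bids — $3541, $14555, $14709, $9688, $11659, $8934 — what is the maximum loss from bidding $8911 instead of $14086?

$3541: same outcome either way → loss $0.
$14555: same outcome either way → loss $0.
$14709: same outcome either way → loss $0.
$9688: truthful gives $4398, deviation gives $0 → loss $4398.
$11659: truthful gives $2427, deviation gives $0 → loss $2427.
$8934: truthful gives $5152, deviation gives $0 → loss $5152.
Maximum loss: $5152.

$5152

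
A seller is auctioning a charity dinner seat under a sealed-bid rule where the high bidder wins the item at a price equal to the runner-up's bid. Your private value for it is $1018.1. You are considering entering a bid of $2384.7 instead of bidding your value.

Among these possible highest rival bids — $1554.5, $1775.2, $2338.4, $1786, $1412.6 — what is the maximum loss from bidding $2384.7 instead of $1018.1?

$1554.5: truthful gives $0, deviation gives −$536.4 → loss $536.4.
$1775.2: truthful gives $0, deviation gives −$757.1 → loss $757.1.
$2338.4: truthful gives $0, deviation gives −$1320.3 → loss $1320.3.
$1786: truthful gives $0, deviation gives −$767.9 → loss $767.9.
$1412.6: truthful gives $0, deviation gives −$394.5 → loss $394.5.
Maximum loss: $1320.3.

$1320.3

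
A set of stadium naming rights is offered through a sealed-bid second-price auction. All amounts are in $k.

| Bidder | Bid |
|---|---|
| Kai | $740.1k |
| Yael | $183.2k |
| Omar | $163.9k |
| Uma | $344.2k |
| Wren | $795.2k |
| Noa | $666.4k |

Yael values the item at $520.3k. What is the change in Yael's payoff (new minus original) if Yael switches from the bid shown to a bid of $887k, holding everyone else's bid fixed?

The highest bid among the other bidders is $795.2k; Yael's bid doesn't change that.
Original bid $183.2k: Yael is not highest (top rival bid is $795.2k); payoff $0k.
Alternative bid $887k: Yael is highest, pays the top rival bid $795.2k; payoff $520.3k − $795.2k = −$274.9k.
Change in payoff = −$274.9k − ($0k) = −$274.9k.

−$274.9k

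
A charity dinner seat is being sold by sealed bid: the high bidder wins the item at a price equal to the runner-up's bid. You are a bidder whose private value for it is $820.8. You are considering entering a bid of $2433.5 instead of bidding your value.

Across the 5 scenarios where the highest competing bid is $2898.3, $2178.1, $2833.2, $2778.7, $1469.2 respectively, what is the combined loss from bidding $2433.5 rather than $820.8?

$2005.7

The deviation costs you only when the competing bid falls strictly between $820.8 and $2433.5; elsewhere both bids give the same outcome.
$2898.3: outcomes coincide → loss $0.
$2178.1: truthful payoff $0, deviation payoff −$1357.3 → loss $1357.3.
$2833.2: outcomes coincide → loss $0.
$2778.7: outcomes coincide → loss $0.
$1469.2: truthful payoff $0, deviation payoff −$648.4 → loss $648.4.
Total loss = $1357.3 + $648.4 = $2005.7.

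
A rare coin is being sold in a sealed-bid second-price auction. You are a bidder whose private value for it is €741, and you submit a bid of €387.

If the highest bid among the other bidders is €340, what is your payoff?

€401

Your bid €387 exceeds the highest competing bid €340, so you win.
In a second-price auction the winner pays the second-highest bid, €340.
Payoff = value − price = €741 − €340 = €401.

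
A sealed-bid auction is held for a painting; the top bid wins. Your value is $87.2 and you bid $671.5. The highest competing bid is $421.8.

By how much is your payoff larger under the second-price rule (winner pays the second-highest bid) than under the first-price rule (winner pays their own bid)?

You have the highest bid, so you win under either rule.
Second-price: pay $421.8 → payoff −$334.6.
First-price: pay your own bid $671.5 → payoff −$584.3.
Difference = −$334.6 − (−$584.3) = $249.7.

$249.7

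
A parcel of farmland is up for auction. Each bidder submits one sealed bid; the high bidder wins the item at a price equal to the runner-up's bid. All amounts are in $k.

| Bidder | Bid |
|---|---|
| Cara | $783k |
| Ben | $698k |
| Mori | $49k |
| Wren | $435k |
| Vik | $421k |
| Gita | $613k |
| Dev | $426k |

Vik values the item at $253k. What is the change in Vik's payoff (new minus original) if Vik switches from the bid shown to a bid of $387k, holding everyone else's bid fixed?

The highest bid among the other bidders is $783k; Vik's bid doesn't change that.
Original bid $421k: Vik is not highest (top rival bid is $783k); payoff $0k.
Alternative bid $387k: Vik is not highest (top rival bid is $783k); payoff $0k.
Change in payoff = $0k − ($0k) = $0k.

$0k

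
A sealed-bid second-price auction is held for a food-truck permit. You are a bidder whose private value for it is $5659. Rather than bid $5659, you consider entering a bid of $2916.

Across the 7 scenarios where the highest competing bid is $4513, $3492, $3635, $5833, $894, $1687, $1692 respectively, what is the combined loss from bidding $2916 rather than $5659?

$5337

The deviation costs you only when the competing bid falls strictly between $2916 and $5659; elsewhere both bids give the same outcome.
$4513: truthful payoff $1146, deviation payoff $0 → loss $1146.
$3492: truthful payoff $2167, deviation payoff $0 → loss $2167.
$3635: truthful payoff $2024, deviation payoff $0 → loss $2024.
$5833: outcomes coincide → loss $0.
$894: outcomes coincide → loss $0.
$1687: outcomes coincide → loss $0.
$1692: outcomes coincide → loss $0.
Total loss = $1146 + $2167 + $2024 = $5337.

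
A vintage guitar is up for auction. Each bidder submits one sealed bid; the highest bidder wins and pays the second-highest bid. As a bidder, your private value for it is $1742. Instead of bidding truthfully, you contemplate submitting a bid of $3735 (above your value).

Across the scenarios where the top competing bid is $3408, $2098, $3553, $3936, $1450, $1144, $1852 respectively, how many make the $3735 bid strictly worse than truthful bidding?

4

The deviation hurts exactly when the highest competing bid lies strictly between $1742 and $3735 — overbidding then wins at a price above your value.
$3408: inside the interval → strictly worse (loss $1666).
$2098: inside the interval → strictly worse (loss $356).
$3553: inside the interval → strictly worse (loss $1811).
$3936: above both → same outcome either way.
$1450: below both → same outcome either way.
$1144: below both → same outcome either way.
$1852: inside the interval → strictly worse (loss $110).
Count: 4.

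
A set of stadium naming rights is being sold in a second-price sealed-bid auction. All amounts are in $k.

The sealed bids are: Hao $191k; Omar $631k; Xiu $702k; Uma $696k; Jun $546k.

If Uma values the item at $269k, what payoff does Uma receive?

Highest bid: Xiu at $702k, so Xiu wins.
Second-highest bid: Uma at $696k — that is the price the winner pays.
Uma did not win, so Uma pays nothing and receives nothing: payoff $0k.

$0k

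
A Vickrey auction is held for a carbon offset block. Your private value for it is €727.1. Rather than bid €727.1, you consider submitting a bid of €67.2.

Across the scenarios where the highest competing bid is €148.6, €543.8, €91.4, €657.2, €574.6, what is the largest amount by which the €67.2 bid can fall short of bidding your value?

€635.7

€148.6: truthful gives €578.5, deviation gives €0 → loss €578.5.
€543.8: truthful gives €183.3, deviation gives €0 → loss €183.3.
€91.4: truthful gives €635.7, deviation gives €0 → loss €635.7.
€657.2: truthful gives €69.9, deviation gives €0 → loss €69.9.
€574.6: truthful gives €152.5, deviation gives €0 → loss €152.5.
Maximum loss: €635.7.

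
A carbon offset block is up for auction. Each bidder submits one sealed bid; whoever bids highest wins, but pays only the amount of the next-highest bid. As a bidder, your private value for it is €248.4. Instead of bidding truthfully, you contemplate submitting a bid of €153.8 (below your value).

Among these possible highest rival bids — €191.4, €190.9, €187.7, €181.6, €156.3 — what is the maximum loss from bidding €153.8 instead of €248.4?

€191.4: truthful gives €57, deviation gives €0 → loss €57.
€190.9: truthful gives €57.5, deviation gives €0 → loss €57.5.
€187.7: truthful gives €60.7, deviation gives €0 → loss €60.7.
€181.6: truthful gives €66.8, deviation gives €0 → loss €66.8.
€156.3: truthful gives €92.1, deviation gives €0 → loss €92.1.
Maximum loss: €92.1.

€92.1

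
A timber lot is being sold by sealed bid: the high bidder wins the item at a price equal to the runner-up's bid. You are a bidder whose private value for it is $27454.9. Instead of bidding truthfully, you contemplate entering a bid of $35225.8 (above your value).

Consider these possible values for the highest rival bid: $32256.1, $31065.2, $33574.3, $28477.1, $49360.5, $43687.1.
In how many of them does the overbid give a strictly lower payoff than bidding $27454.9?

The deviation hurts exactly when the highest competing bid lies strictly between $27454.9 and $35225.8 — overbidding then wins at a price above your value.
$32256.1: inside the interval → strictly worse (loss $4801.2).
$31065.2: inside the interval → strictly worse (loss $3610.3).
$33574.3: inside the interval → strictly worse (loss $6119.4).
$28477.1: inside the interval → strictly worse (loss $1022.2).
$49360.5: above both → same outcome either way.
$43687.1: above both → same outcome either way.
Count: 4.

4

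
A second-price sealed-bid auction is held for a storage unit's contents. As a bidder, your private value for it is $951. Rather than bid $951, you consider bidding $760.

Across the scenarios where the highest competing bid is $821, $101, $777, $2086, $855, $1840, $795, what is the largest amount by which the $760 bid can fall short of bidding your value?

$821: truthful gives $130, deviation gives $0 → loss $130.
$101: same outcome either way → loss $0.
$777: truthful gives $174, deviation gives $0 → loss $174.
$2086: same outcome either way → loss $0.
$855: truthful gives $96, deviation gives $0 → loss $96.
$1840: same outcome either way → loss $0.
$795: truthful gives $156, deviation gives $0 → loss $156.
Maximum loss: $174.

$174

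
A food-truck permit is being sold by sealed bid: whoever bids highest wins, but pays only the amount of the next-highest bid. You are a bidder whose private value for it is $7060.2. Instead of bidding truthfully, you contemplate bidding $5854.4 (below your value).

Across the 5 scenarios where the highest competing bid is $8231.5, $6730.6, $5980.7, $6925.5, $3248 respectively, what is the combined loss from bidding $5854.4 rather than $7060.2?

The deviation costs you only when the competing bid falls strictly between $5854.4 and $7060.2; elsewhere both bids give the same outcome.
$8231.5: outcomes coincide → loss $0.
$6730.6: truthful payoff $329.6, deviation payoff $0 → loss $329.6.
$5980.7: truthful payoff $1079.5, deviation payoff $0 → loss $1079.5.
$6925.5: truthful payoff $134.7, deviation payoff $0 → loss $134.7.
$3248: outcomes coincide → loss $0.
Total loss = $329.6 + $1079.5 + $134.7 = $1543.8.

$1543.8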